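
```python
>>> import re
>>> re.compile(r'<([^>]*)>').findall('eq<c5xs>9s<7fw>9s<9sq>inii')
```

Because there's exactly one group, `findall` drops the full match and keeps group 1 from each hit.

['c5xs', '7fw', '9sq']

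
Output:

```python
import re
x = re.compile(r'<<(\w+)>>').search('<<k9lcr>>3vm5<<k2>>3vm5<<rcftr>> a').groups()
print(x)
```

`re.search` scans for the first position where the pattern succeeds.
The match spans [0:9] → '<<k9lcr>>'.
Captured: group 1 = 'k9lcr'.

('k9lcr',)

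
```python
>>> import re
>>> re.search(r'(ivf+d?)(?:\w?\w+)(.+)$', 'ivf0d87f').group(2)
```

Pattern: the literal 'iv', then one or more of the literal 'f', then optionally the literal 'd' (captured); then optionally a word character, then one or more of a word character (non-capturing group); then one or more of any character (captured); then anchored at the end.
`re.search` tries every starting position until one works.
The match spans [0:8] → 'ivf0d87f'.
Captured: group 1 = 'ivf', group 2 = 'f'.

'f'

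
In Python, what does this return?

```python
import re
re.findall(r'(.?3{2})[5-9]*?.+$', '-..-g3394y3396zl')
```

['g33']

The pattern matches optionally any character, then exactly 2 of the literal '3' (captured); then zero or more of a character in [5-9] (lazy), then one or more of any character; then anchored at the end.
Walking the string: at [4:16] match 'g3394y3396zl', group 1 = 'g33'.
`findall` collects group 1 from the one match (1 total).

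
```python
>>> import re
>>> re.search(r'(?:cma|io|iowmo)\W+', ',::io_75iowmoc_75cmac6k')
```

`search` walks the string left to right and returns the first match it finds.
Here no position works, so the call returns None.

None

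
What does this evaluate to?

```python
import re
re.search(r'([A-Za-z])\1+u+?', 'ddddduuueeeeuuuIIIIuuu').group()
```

The backreference `\1` re-matches whatever the first group consumed, character for character.
`search` walks the string left to right and returns the first match it finds.
The match spans [0:6] → 'dddddu'.
Captured: group 1 = 'd'.

'dddddu'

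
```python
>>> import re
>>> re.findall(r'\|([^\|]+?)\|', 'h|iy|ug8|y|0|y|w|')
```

['iy', 'y', 'y']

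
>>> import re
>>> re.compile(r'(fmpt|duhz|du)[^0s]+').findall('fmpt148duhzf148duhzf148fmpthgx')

With a single group, `findall` returns only what that group captured — 1 item.

['fmpt']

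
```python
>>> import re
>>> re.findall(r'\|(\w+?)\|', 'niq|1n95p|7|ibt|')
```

['1n95p', 'ibt']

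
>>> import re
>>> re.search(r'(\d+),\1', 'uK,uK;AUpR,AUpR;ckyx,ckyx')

None

`\1` is not a pattern — it's the concrete string captured by group 1, re-applied verbatim.
Here the pattern never matches, so the call returns None.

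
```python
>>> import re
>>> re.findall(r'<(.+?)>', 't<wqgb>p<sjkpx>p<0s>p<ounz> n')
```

['wqgb', 'sjkpx', '0s', 'ounz']

A non-greedy quantifier consumes as few characters as it can — just enough that the remainder of the pattern still matches from where it stops; whatever follows it matches normally.
Because there's exactly one group, `findall` drops the full match and keeps group 1 from each hit.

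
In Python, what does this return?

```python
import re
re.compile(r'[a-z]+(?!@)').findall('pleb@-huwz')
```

['ple', 'huwz']

Because the assertion is negative and zero-width, positions next to the forbidden text are skipped.
Scanning left to right: at [0:3] → 'ple'; at [6:10] → 'huwz'.
`findall` yields the raw match text (2 of them) because the pattern has no groups.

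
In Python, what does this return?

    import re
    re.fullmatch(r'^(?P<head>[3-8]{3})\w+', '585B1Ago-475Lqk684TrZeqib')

Pattern: anchored at the start of the string; then exactly 3 of a character in [3-8] (captured as 'head'); then one or more of a word character.
For `fullmatch`, every character of the input must be accounted for by the pattern.
Here the pattern can't cover the whole string, so the call returns None.

None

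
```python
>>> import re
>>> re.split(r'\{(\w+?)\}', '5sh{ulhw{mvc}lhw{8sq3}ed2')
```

Matches to split on: at [8:13] → '{mvc}'; at [16:22] → '{8sq3}'.
The group in the pattern means `split` returns the separators' captures alongside the pieces.

['5sh{ulhw', 'mvc', 'lhw', '8sq3', 'ed2']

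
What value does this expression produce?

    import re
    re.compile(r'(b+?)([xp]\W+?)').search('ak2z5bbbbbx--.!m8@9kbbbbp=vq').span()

The pattern matches one or more of a literal 'b' (lazy) (captured); then one of [xp], then one or more of a non-word character (lazy) (captured).
`re.search` tries every starting position until one works.
The match spans [5:12] → 'bbbbbx-'.
Captured: group 1 = 'bbbbb', group 2 = 'x-'.

(5, 12)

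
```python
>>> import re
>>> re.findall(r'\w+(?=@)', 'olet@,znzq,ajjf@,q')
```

['olet', 'ajjf']

The lookaround is zero-width — it requires the adjacent text to match without consuming it, so the asserted text isn't part of the match.
No capturing groups, so `findall` returns the 2 full match strings.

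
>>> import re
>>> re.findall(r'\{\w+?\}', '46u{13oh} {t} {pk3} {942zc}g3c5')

['{13oh}', '{t}', '{pk3}', '{942zc}']

Since nothing is captured, `findall` lists the 4 matched substrings directly.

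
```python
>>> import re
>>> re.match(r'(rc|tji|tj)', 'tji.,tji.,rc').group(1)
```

Alternation isn't longest-match — the leftmost alternative that fits at this position is chosen.
`re.match` only tries the pattern at the start of the string.
The match spans [0:3] → 'tji'.
Captured: group 1 = 'tji'.

'tji'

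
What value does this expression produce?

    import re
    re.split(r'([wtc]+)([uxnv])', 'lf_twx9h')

['lf_', 'tw', 'x', '9h']

Pattern: one or more of one of [wtc] (captured); then one of [uxnv] (captured).
Matches to split on: at [3:6] → 'twx'.
`re.split` interleaves the captured-group text with the surrounding fragments.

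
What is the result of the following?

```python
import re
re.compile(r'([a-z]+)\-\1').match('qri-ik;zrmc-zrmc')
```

After group 1 captures some text, `\1` only succeeds where that same text appears again.
`match` is anchored at position 0; if the pattern doesn't fit there, it returns None.
Here position 0 doesn't satisfy it, so the call returns None.

None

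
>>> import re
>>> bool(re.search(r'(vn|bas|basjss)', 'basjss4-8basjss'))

True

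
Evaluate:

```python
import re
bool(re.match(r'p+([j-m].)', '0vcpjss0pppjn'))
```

False

With `match`, the pattern is implicitly anchored at the beginning.
Here the pattern fails at index 0, so the call returns None, and `bool(None)` is False.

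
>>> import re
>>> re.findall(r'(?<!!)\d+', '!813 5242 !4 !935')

The negative lookaround is zero-width — it rules out positions where the adjacent text would match, without consuming anything.
Scanning left to right: at [2:4] → '13'; at [5:9] → '5242'; at [15:17] → '35'.
Since nothing is captured, `findall` lists the 3 matched substrings directly.

['13', '5242', '35']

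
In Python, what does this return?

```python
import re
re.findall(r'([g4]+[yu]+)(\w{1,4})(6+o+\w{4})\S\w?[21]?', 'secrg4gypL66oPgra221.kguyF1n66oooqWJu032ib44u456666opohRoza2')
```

[('g4gy', 'pL6', '6oPgra'), ('guy', 'F1n6', '6oooqWJu'), ('44u', '4566', '66opohR')]

The pattern matches one or more of one of [g4], then one or more of one of [yu] (captured); then 1 to 4 of a word character (captured); then one or more of a literal '6', then one or more of the literal 'o', then exactly 4 of a word character (captured); then a non-whitespace character, then optionally a word character, then optionally one of [21].
Walking the string: at [4:20] match 'g4gypL66oPgra221', groups = ('g4gy', 'pL6', '6oPgra'); at [22:40] match 'guyF1n66oooqWJu032', groups = ('guy', 'F1n6', '6oooqWJu'); at [42:58] match '44u456666opohRoz', groups = ('44u', '4566', '66opohR').
3 groups means each result is a tuple of 3 captured strings — 3 here.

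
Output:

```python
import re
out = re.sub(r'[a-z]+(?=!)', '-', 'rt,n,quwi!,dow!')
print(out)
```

rt,n,-!,-!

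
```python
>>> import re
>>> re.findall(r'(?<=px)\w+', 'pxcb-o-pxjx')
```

The `(?=…)`/`(?<=…)` assertion just peeks at neighbouring text; it doesn't advance the match position.
With no groups in the pattern, `findall` gives back each whole match — 2 here.

['cb', 'jx']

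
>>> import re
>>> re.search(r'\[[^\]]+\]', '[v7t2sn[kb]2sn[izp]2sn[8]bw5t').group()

The match spans [0:11] → '[v7t2sn[kb]'.

'[v7t2sn[kb]'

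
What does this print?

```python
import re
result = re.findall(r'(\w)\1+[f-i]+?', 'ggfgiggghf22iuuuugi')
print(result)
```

`\1` is not a pattern — it's the concrete string captured by group 1, re-applied verbatim.
Because there's exactly one group, `findall` drops the full match and keeps group 1 from each hit.

['g', 'g', '2', 'u']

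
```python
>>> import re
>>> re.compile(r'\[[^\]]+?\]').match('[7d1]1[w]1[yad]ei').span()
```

(0, 5)

With `match`, the pattern is implicitly anchored at the beginning.
The match spans [0:5] → '[7d1]'.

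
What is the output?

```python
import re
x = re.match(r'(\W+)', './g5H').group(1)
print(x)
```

The match spans [0:2] → './'.
Captured: group 1 = './'.

./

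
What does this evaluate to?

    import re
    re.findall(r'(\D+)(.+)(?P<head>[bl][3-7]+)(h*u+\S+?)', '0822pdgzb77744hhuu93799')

This matches one or more of a non-digit (captured); then one or more of any character (captured); then one of [bl], then one or more of a character in [3-7] (captured as 'head'); then zero or more of the literal 'h', then one or more of a literal 'u', then one or more of a non-whitespace character (lazy) (captured).
Because the quantifier is non-greedy, it stops expanding at the earliest point where the rest of the pattern can succeed.
Walking the string: at [4:19] match 'pdgzb77744hhuu9', groups = ('pdg', 'z', 'b77744', 'hhuu9').
With 4 capturing groups, `findall` returns a 4-tuple per match.

[('pdg', 'z', 'b77744', 'hhuu9')]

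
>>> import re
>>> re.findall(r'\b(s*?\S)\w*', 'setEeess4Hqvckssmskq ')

['s']

The pattern matches a word boundary (`\b`, zero-width); then zero or more of the literal 's' (lazy), then a non-whitespace character (captured); then zero or more of a word character.
Scanning left to right: at [0:20] match 'setEeess4Hqvckssmskq', group 1 = 's'.
`findall` collects group 1 from the one match (1 total).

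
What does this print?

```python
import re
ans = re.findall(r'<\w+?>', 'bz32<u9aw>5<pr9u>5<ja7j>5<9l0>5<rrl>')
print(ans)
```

['<u9aw>', '<pr9u>', '<ja7j>', '<9l0>', '<rrl>']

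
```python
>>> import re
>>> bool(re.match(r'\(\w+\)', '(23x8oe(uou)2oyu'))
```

False

`re.match` only tries the pattern at the start of the string.
Here the pattern fails at index 0, so the call returns None, and `bool(None)` is False.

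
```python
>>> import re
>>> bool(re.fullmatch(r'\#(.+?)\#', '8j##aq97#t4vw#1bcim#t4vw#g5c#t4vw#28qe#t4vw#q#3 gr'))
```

False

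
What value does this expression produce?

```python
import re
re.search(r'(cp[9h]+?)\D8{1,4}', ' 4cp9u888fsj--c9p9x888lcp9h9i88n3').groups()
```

('cp9',)

The match spans [2:9] → 'cp9u888'.
Captured: group 1 = 'cp9'.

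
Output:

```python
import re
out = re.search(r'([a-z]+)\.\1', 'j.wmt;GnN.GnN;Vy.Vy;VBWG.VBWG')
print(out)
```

The backreference `\1` re-matches whatever the first group consumed, character for character.
Here no position works, so the call returns None.

None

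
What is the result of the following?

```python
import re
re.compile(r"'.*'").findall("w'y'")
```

["'y'"]

`findall` yields the raw match text (1 of them) because the pattern has no groups.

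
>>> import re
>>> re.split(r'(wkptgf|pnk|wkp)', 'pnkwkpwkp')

Because the pattern has a capturing group, `split` also inserts each captured text between the pieces.

['', 'pnk', '', 'wkp', '', 'wkp', '']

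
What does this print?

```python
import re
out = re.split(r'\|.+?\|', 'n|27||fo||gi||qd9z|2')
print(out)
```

['n', '', '', '', '2']

Lazy quantifiers expand one character at a time until the remainder of the pattern can match.
Each match becomes a cut point; 5 segments remain.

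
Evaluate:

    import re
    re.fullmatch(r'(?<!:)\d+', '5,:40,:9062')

`re.fullmatch` is like wrapping the pattern in `^…$` (in single-line mode).
Here there's no way to consume every character, so the call returns None.

None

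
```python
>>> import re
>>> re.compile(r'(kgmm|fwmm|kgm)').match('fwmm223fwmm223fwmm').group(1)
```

'fwmm'

`re.match` won't scan ahead — the pattern has to work from the very first character.
The match spans [0:4] → 'fwmm'.
Captured: group 1 = 'fwmm'.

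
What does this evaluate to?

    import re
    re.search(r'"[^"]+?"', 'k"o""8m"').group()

`re.search` scans for the first position where the pattern succeeds.
The match spans [1:4] → '"o"'.

'"o"'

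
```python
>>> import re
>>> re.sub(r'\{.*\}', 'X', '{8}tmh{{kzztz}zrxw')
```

Matches: at [0:14] → '{8}tmh{{kzztz}'.
`sub` substitutes 'X' at each match site.

'Xzrxw'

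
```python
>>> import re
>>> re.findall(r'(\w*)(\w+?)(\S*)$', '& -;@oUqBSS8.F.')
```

The pattern matches zero or more of a word character (captured); then one or more of a word character (lazy) (captured); then zero or more of a non-whitespace character (captured); then anchored at the end.
Matches: at [5:15] match 'oUqBSS8.F.', groups = ('oUqBSS', '8', '.F.').
3 groups means the one result is a tuple of 3 captured strings — 1 here.

[('oUqBSS', '8', '.F.')]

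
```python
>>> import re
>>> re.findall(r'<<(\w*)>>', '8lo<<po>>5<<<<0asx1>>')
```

['po', '0asx1']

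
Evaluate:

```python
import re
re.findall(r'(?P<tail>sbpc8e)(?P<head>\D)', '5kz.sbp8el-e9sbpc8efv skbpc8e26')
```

This matches the literal 'sbp', then the literal 'c8e' (captured as 'tail'); then a non-digit (captured as 'head').
Walking the string: at [13:20] match 'sbpc8ef', groups = ('sbpc8e', 'f').
`findall` packs the 2 group values into a tuple for every match.

[('sbpc8e', 'f')]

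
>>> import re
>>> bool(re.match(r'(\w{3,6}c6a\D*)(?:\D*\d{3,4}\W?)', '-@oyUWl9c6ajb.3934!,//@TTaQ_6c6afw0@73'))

False

This matches 3 to 6 of a word character, then the literal 'c6a', then zero or more of a non-digit (captured); then zero or more of a non-digit, then 3 to 4 of a digit, then optionally a non-word character (non-capturing group).
`re.match` won't scan ahead — the pattern has to work from the very first character.
Here position 0 doesn't satisfy it, so the call returns None, and `bool(None)` is False.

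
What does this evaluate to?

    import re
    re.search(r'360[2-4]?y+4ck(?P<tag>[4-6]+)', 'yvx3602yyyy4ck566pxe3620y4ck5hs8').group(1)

This matches the literal '360', then optionally a character in [2-4]; then one or more of a literal 'y', then the literal '4ck'; then one or more of a character in [4-6] (captured as 'tag').
`search` walks the string left to right and returns the first match it finds.
The match spans [3:17] → '3602yyyy4ck566'.
Captured: group 1 = '566'.

'566'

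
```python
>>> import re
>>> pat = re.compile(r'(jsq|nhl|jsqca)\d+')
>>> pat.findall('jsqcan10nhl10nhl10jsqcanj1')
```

['nhl', 'nhl']

Walking the string: at [8:13] match 'nhl10', group 1 = 'nhl'; at [13:18] match 'nhl10', group 1 = 'nhl'.
One capturing group, so `findall` returns just the captured substring from each match — 2 in all.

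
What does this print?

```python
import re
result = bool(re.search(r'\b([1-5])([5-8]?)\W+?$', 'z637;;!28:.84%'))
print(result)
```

Here the pattern never matches, so the call returns None, and `bool(None)` is False.

False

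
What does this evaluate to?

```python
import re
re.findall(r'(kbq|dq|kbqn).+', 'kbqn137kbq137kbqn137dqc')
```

Alternation isn't longest-match — the leftmost alternative that fits at this position is chosen.
Walking the string: at [0:23] match 'kbqn137kbq137kbqn137dqc', group 1 = 'kbq'.
With a single group, `findall` returns only what that group captured — 1 item.

['kbq']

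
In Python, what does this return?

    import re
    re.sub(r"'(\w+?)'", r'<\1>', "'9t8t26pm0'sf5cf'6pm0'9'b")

Matches: at [0:11] → "'9t8t26pm0'"; at [16:22] → "'6pm0'".
The replacement refers to a captured group, so each match is rewritten using its own captured text.

"<9t8t26pm0>sf5cf<6pm0>9'b"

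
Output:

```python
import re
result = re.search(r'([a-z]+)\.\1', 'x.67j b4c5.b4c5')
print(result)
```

`\1` has to match the exact text group 1 already captured.
Here no position works, so the call returns None.

None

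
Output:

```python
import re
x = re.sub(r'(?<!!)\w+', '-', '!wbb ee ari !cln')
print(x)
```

!w- - - !c-

Because the assertion is negative and zero-width, positions next to the forbidden text are skipped.
Matches: at [2:4] → 'bb'; at [5:7] → 'ee'; at [8:11] → 'ari'; at [14:16] → 'ln'.
`sub` substitutes '-' at each match site.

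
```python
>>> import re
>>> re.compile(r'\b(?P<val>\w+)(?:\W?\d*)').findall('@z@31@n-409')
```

['z', 'n']

Because there's exactly one group, `findall` drops the full match and keeps group 1 from each hit.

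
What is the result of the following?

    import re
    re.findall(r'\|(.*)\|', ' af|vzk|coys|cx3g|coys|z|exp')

Scanning left to right: at [3:25] match '|vzk|coys|cx3g|coys|z|', group 1 = 'vzk|coys|cx3g|coys|z'.
One capturing group, so `findall` returns just the captured substring from the one match — 1 in all.

['vzk|coys|cx3g|coys|z']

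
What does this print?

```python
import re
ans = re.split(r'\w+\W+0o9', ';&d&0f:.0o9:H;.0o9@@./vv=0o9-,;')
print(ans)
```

`split` removes every match and returns the 4 fragments in between.

[';&d&', ':', '@@./', '-,;']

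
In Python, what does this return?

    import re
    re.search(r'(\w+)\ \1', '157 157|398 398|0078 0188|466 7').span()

(0, 7)

After group 1 captures some text, `\1` only succeeds where that same text appears again.
The match spans [0:7] → '157 157'.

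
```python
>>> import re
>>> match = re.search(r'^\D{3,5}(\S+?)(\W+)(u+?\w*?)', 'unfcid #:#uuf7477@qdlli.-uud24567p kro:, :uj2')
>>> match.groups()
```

('d', ' #:#', 'u')

Pattern: anchored at the start of the string; then 3 to 5 of a non-digit; then one or more of a non-whitespace character (lazy) (captured); then one or more of a non-word character (captured); then one or more of a literal 'u' (lazy), then zero or more of a word character (lazy) (captured).
Because the quantifier is non-greedy, it stops expanding at the earliest point where the rest of the pattern can succeed.
`re.search` scans for the first position where the pattern succeeds.
The match spans [0:11] → 'unfcid #:#u'.
Captured: group 1 = 'd', group 2 = ' #:#', group 3 = 'u'.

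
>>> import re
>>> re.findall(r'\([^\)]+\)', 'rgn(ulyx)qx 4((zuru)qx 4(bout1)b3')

`findall` yields the raw match text (3 of them) because the pattern has no groups.

['(ulyx)', '((zuru)', '(bout1)']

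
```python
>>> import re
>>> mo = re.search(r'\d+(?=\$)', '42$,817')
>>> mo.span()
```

(0, 2)

Because the assertion is zero-width, the text it checks is not consumed and won't appear in the result.
`re.search` scans for the first position where the pattern succeeds.
The match spans [0:2] → '42'.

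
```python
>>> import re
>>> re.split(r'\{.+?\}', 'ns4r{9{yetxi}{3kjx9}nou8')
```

['ns4r', '', 'nou8']

Matches to split on: at [4:13] → '{9{yetxi}'; at [13:20] → '{3kjx9}'.
Each match becomes a cut point; 3 segments remain.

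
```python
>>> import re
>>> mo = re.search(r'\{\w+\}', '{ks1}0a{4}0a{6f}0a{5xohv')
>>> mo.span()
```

The match spans [0:5] → '{ks1}'.

(0, 5)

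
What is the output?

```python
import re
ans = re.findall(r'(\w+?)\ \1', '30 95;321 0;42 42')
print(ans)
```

The backreference `\1` re-matches whatever the first group consumed, character for character.
Matches: at [12:17] match '42 42', group 1 = '42'.
With a single group, `findall` returns only what that group captured — 1 item.

['42']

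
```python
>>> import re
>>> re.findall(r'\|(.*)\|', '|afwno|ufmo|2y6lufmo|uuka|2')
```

['afwno|ufmo|2y6lufmo|uuka']

Walking the string: at [0:26] match '|afwno|ufmo|2y6lufmo|uuka|', group 1 = 'afwno|ufmo|2y6lufmo|uuka'.
Because there's exactly one group, `findall` drops the full match and keeps group 1 from the one hit.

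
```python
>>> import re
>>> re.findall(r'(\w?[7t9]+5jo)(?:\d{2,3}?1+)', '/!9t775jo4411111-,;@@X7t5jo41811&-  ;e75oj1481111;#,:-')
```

['9t775jo', 'X7t5jo']

One capturing group, so `findall` returns just the captured substring from each match — 2 in all.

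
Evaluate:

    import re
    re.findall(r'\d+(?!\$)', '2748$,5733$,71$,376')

['274', '573', '7', '376']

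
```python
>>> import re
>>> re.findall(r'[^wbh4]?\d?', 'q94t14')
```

This matches optionally any character except [wbh4]; then optionally a digit.
With no groups in the pattern, `findall` gives back each whole match — 5 here.

['q9', '4', 't1', '4', '']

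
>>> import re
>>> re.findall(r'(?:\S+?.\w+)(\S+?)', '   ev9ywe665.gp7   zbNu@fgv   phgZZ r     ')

['.', '@', 'Z']

Lazy quantifiers expand one character at a time until the remainder of the pattern can match.
`findall` collects group 1 from each match (3 total).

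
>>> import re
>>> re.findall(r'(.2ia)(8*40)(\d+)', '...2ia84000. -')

This matches any character, then the literal '2ia' (captured); then zero or more of a literal '8', then the literal '40' (captured); then one or more of a digit (captured).
Multiple groups make `findall` return tuples — one 3-tuple for the one match.

[('.2ia', '840', '00')]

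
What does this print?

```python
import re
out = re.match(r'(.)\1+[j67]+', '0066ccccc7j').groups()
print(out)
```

('0',)

The match spans [0:4] → '0066'.
Captured: group 1 = '0'.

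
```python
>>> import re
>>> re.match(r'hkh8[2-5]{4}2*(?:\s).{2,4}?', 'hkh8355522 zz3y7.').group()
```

'hkh8355522 zz'

`match` is anchored at position 0; if the pattern doesn't fit there, it returns None.
The match spans [0:13] → 'hkh8355522 zz'.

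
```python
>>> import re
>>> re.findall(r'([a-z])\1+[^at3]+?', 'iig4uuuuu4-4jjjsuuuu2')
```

['i', 'u', 'j', 'u']

After group 1 captures some text, `\1` only succeeds where that same text appears again.
Matches: at [0:3] match 'iig', group 1 = 'i'; at [4:10] match 'uuuuu4', group 1 = 'u'; at [12:16] match 'jjjs', group 1 = 'j'; at [16:21] match 'uuuu2', group 1 = 'u'.
Because there's exactly one group, `findall` drops the full match and keeps group 1 from each hit.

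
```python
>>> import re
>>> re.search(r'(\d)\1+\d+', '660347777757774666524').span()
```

A backreference is literal: `\1` must see the identical characters the first group matched.
`re.search` tries every starting position until one works.
The match spans [0:21] → '660347777757774666524'.
Captured: group 1 = '6'.

(0, 21)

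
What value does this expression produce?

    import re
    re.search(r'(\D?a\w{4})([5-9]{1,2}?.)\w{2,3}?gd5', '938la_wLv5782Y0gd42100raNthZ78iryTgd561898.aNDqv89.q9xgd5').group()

The match spans [22:37] → 'raNthZ78iryTgd5'.

'raNthZ78iryTgd5'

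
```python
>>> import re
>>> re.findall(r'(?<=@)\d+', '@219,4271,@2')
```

['219', '2']

Because the assertion is zero-width, the text it checks is not consumed and won't appear in the result.
With no groups in the pattern, `findall` gives back each whole match — 2 here.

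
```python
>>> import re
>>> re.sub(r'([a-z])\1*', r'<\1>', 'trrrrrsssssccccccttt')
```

A backreference is literal: `\1` must see the identical characters the first group matched.
`\1` in the replacement pulls in group 1's text for each match.

'<t><r><s><c><t>'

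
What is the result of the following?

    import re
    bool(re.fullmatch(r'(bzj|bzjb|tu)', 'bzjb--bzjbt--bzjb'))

False

`fullmatch` succeeds only if the pattern covers the string from start to end.
Here the string isn't matched end-to-end, so the call returns None, and `bool(None)` is False.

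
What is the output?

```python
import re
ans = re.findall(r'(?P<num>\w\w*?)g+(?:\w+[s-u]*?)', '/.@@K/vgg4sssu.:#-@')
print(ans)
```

['v']

Lazy quantifiers expand one character at a time until the remainder of the pattern can match.
One capturing group, so `findall` returns just the captured substring from the one match — 1 in all.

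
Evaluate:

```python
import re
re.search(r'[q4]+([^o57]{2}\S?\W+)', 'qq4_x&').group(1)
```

The pattern matches one or more of one of [q4]; then exactly 2 of any character except [o57], then optionally a non-whitespace character, then one or more of a non-word character (captured).
`re.search` tries every starting position until one works.
The match spans [0:6] → 'qq4_x&'.
Captured: group 1 = '_x&'.

'_x&'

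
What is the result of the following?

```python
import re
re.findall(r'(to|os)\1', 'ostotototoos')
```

['to', 'to']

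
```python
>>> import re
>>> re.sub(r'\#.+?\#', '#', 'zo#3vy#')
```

'zo#'

Every occurrence is swapped for '#'.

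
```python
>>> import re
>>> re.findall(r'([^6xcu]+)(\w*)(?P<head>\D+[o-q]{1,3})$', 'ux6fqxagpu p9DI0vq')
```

[(' p9DI0', '', 'vq')]

Pattern: one or more of any character except [6xcu] (captured); then zero or more of a word character (captured); then one or more of a non-digit, then 1 to 3 of a character in [o-q] (captured as 'head'); then anchored at the end.
Walking the string: at [10:18] match ' p9DI0vq', groups = (' p9DI0', '', 'vq').
3 groups means the one result is a tuple of 3 captured strings — 1 here.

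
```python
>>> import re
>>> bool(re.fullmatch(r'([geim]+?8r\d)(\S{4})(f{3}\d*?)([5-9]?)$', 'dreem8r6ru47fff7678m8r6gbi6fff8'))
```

False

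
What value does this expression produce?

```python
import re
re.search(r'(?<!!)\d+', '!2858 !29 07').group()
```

Because the assertion is negative and zero-width, positions next to the forbidden text are skipped.
Unlike `match`, `search` isn't anchored — it looks for the pattern anywhere in the string.
The match spans [2:5] → '858'.

'858'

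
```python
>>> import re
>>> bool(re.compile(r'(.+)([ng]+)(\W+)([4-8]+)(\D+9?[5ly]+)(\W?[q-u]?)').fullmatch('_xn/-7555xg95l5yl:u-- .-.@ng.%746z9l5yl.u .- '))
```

False

`fullmatch` succeeds only if the pattern covers the string from start to end.
Here there's no way to consume every character, so the call returns None, and `bool(None)` is False.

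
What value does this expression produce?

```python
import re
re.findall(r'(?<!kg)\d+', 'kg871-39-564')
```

['71', '39', '564']

`(?!…)`/`(?<!…)` only lets a position through if the neighbouring text does NOT match; no characters are consumed.
Scanning left to right: at [3:5] → '71'; at [6:8] → '39'; at [9:12] → '564'.
No capturing groups, so `findall` returns the 3 full match strings.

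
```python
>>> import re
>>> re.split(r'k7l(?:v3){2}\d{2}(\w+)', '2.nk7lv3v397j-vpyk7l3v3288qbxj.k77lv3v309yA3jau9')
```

This matches the literal 'k7l', then the literal 'v3' repeated 2 times, then exactly 2 of a digit; then one or more of a word character (captured).
`re.split` interleaves the captured-group text with the surrounding fragments.

['2.n', 'j', '-vpyk7l3v3288qbxj.k77lv3v309yA3jau9']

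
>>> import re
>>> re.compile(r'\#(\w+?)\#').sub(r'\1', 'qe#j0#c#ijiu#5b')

Matches: at [2:6] → '#j0#'; at [7:13] → '#ijiu#'.
The replacement refers to a captured group, so each match is rewritten using its own captured text.

'qej0cijiu5b'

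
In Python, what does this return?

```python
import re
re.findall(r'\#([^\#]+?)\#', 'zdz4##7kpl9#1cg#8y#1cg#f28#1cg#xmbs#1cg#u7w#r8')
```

Matches: at [5:12] match '#7kpl9#', group 1 = '7kpl9'; at [15:19] match '#8y#', group 1 = '8y'; at [22:27] match '#f28#', group 1 = 'f28'; at [30:36] match '#xmbs#', group 1 = 'xmbs'; at [39:44] match '#u7w#', group 1 = 'u7w'.
One capturing group, so `findall` returns just the captured substring from each match — 5 in all.

['7kpl9', '8y', 'f28', 'xmbs', 'u7w']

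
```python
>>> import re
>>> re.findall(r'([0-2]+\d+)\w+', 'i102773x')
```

['102773']

Because there's exactly one group, `findall` drops the full match and keeps group 1 from the one hit.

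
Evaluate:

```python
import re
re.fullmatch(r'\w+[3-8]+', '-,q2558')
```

Pattern: one or more of a word character; then one or more of a character in [3-8].
`re.fullmatch` is like wrapping the pattern in `^…$` (in single-line mode).
Here the pattern can't cover the whole string, so the call returns None.

None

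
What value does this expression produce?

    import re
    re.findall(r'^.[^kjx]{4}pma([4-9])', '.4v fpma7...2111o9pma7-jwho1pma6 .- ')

['7']

Pattern: anchored at the start of the string; then any character; then exactly 4 of any character except [kjx], then the literal 'pma'; then a character in [4-9] (captured).
Walking the string: at [0:9] match '.4v fpma7', group 1 = '7'.
One capturing group, so `findall` returns just the captured substring from the one match — 1 in all.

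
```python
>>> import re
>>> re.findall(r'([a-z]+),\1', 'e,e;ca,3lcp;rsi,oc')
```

['e']

`\1` has to match the exact text group 1 already captured.
Matches: at [0:3] match 'e,e', group 1 = 'e'.
One capturing group, so `findall` returns just the captured substring from the one match — 1 in all.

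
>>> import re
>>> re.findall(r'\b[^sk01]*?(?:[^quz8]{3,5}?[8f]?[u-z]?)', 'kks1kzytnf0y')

This matches a word boundary (`\b`, zero-width); then zero or more of any character except [sk01] (lazy); then 3 to 5 of any character except [quz8] (lazy), then optionally one of [8f], then optionally a character in [u-z] (non-capturing group).
With no groups in the pattern, `findall` gives back each whole match — 1 here.

['kks']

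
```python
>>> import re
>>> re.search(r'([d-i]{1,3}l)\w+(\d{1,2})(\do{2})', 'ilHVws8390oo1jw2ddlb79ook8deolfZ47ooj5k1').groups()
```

This matches 1 to 3 of a character in [d-i], then a literal 'l' (captured); then one or more of a word character; then 1 to 2 of a digit (captured); then a digit, then exactly 2 of a literal 'o' (captured).
`re.search` scans for the first position where the pattern succeeds.
The match spans [0:36] → 'ilHVws8390oo1jw2ddlb79ook8deolfZ47oo'.
Captured: group 1 = 'il', group 2 = '4', group 3 = '7oo'.

('il', '4', '7oo')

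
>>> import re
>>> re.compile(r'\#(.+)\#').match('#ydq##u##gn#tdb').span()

With `match`, the pattern is implicitly anchored at the beginning.
The match spans [0:12] → '#ydq##u##gn#'.
Captured: group 1 = 'ydq##u##gn'.

(0, 12)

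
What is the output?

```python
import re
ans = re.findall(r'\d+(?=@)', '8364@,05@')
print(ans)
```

['8364', '05']

The `(?=…)`/`(?<=…)` assertion just peeks at neighbouring text; it doesn't advance the match position.
Matches: at [0:4] → '8364'; at [6:8] → '05'.
With no groups in the pattern, `findall` gives back each whole match — 2 here.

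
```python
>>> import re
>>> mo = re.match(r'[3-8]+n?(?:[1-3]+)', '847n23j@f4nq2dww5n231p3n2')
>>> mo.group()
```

'847n23'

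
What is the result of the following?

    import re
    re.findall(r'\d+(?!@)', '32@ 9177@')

The negative lookahead/lookbehind blocks any match where the forbidden context is present.
Matches: at [0:1] → '3'; at [4:7] → '917'.
No capturing groups, so `findall` returns the 2 full match strings.

['3', '917']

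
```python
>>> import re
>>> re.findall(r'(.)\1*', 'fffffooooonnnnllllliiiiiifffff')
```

['f', 'o', 'n', 'l', 'i', 'f']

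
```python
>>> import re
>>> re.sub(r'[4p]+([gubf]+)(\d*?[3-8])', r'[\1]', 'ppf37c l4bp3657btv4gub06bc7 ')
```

'[f]7c l4bp3657btv[gub]bc7 '

This matches one or more of one of [4p]; then one or more of one of [gubf] (captured); then zero or more of a digit (lazy), then a character in [3-8] (captured).
Matches: at [0:4] → 'ppf3'; at [18:24] → '4gub06'.
Each match is replaced using the text its own group 1 captured.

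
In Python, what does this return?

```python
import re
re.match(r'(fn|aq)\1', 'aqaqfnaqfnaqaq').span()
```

(0, 4)

`\1` has to match the exact text group 1 already captured.
`re.match` won't scan ahead — the pattern has to work from the very first character.
The match spans [0:4] → 'aqaq'.
Captured: group 1 = 'aq'.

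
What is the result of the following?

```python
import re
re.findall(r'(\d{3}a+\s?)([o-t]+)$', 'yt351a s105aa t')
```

[('105aa ', 't')]

This matches exactly 3 of a digit, then one or more of the literal 'a', then optionally whitespace (captured); then one or more of a character in [o-t] (captured); then anchored at the end.
Walking the string: at [8:15] match '105aa t', groups = ('105aa ', 't').
2 groups means the one result is a tuple of 2 captured strings — 1 here.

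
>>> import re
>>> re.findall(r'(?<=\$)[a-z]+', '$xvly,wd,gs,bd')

['xvly']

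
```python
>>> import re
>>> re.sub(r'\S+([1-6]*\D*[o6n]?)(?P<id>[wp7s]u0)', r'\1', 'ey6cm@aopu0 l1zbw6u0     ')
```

' l1zbw6u0     '

This matches one or more of a non-whitespace character; then zero or more of a character in [1-6], then zero or more of a non-digit, then optionally one of [o6n] (captured); then one of [wp7s], then the literal 'u0' (captured as 'id').
The replacement refers to a captured group, so each match is rewritten using its own captured text.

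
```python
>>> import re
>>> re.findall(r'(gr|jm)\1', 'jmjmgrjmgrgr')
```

['jm', 'gr']

The backreference `\1` re-matches whatever the first group consumed, character for character.
Matches: at [0:4] match 'jmjm', group 1 = 'jm'; at [8:12] match 'grgr', group 1 = 'gr'.
One capturing group, so `findall` returns just the captured substring from each match — 2 in all.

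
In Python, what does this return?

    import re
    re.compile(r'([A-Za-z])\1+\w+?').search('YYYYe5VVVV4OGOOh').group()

'YYYYe'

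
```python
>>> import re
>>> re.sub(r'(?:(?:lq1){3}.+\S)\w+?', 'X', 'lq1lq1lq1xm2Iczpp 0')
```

This matches the literal 'lq1' repeated 3 times, then one or more of any character, then a non-whitespace character (non-capturing group); then one or more of a word character (lazy).
Matches: at [0:17] → 'lq1lq1lq1xm2Iczpp'.
Each match is replaced by 'X'.

'X 0'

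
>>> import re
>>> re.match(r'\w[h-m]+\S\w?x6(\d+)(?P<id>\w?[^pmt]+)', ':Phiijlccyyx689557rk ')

None

Pattern: a word character, then one or more of a character in [h-m], then a non-whitespace character; then optionally a word character, then the literal 'x6'; then one or more of a digit (captured); then optionally a word character, then one or more of any character except [pmt] (captured as 'id').
`re.match` won't scan ahead — the pattern has to work from the very first character.
Here position 0 doesn't satisfy it, so the call returns None.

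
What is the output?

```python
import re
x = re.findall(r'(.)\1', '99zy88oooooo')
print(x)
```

['9', '8', 'o', 'o', 'o']

A backreference is literal: `\1` must see the identical characters the first group matched.
Walking the string: at [0:2] match '99', group 1 = '9'; at [4:6] match '88', group 1 = '8'; at [6:8] match 'oo', group 1 = 'o'; at [8:10] match 'oo', group 1 = 'o'; at [10:12] match 'oo', group 1 = 'o'.
With a single group, `findall` returns only what that group captured — 5 items.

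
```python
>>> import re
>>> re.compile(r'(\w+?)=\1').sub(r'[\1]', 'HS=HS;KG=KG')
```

'[HS];[KG]'

After group 1 captures some text, `\1` only succeeds where that same text appears again.
Matches: at [0:5] → 'HS=HS'; at [6:11] → 'KG=KG'.
Each match is replaced using the text its own group 1 captured.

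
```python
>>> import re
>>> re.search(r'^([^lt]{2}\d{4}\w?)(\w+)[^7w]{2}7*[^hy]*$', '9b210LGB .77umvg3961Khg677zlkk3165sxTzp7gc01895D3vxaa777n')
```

None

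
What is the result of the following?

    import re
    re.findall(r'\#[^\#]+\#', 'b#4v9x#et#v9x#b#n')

Since nothing is captured, `findall` lists the 2 matched substrings directly.

['#4v9x#', '#v9x#']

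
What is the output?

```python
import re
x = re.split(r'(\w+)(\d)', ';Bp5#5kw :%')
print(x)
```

[';', 'Bp', '5', '#5kw :%']

The pattern matches one or more of a word character (captured); then a digit (captured).
Matches to split on: at [1:4] → 'Bp5'.
`re.split` interleaves the captured-group text with the surrounding fragments.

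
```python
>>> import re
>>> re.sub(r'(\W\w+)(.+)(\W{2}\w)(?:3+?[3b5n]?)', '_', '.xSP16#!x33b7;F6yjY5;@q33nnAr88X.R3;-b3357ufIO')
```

'_57ufIO'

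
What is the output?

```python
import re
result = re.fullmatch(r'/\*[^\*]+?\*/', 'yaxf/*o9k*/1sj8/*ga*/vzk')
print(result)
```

None

For `fullmatch`, every character of the input must be accounted for by the pattern.
Here there's no way to consume every character, so the call returns None.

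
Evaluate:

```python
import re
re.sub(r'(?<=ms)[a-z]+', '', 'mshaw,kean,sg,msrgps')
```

The `(?=…)`/`(?<=…)` assertion just peeks at neighbouring text; it doesn't advance the match position.
Matches: at [2:5] → 'haw'; at [16:20] → 'rgps'.
Each match is replaced by ''.

'ms,kean,sg,ms'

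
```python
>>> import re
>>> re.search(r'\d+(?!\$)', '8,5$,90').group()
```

'8'

A negative assertion filters positions out without eating any characters.
`re.search` scans for the first position where the pattern succeeds.
The match spans [0:1] → '8'.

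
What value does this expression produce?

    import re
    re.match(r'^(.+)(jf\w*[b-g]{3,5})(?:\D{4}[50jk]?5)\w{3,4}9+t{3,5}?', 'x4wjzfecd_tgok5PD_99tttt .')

This matches anchored at the start of the string; then one or more of any character (captured); then the literal 'jf', then zero or more of a word character, then 3 to 5 of a character in [b-g] (captured); then exactly 4 of a non-digit, then optionally one of [50jk], then a literal '5' (non-capturing group); then 3 to 4 of a word character, then one or more of the literal '9', then 3 to 5 of a literal 't' (lazy).
`re.match` only tries the pattern at the start of the string.
Here the pattern fails at index 0, so the call returns None.

None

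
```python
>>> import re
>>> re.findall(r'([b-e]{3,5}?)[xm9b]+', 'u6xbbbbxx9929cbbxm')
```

Pattern: 3 to 5 of a character in [b-e] (lazy) (captured); then one or more of one of [xm9b].
Scanning left to right: at [3:11] match 'bbbbxx99', group 1 = 'bbb'; at [13:18] match 'cbbxm', group 1 = 'cbb'.
`findall` collects group 1 from each match (2 total).

['bbb', 'cbb']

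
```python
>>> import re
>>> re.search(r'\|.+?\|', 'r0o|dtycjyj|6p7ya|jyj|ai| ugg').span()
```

(3, 12)

The `?` after the quantifier makes it lazy — it takes as little as possible before letting the rest of the pattern try.
The match spans [3:12] → '|dtycjyj|'.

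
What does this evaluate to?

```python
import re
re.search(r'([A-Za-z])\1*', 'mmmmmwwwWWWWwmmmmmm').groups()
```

('m',)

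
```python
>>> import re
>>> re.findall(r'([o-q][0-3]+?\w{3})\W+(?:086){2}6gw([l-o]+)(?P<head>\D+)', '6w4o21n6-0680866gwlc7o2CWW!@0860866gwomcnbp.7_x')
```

This matches a character in [o-q], then one or more of a character in [0-3] (lazy), then exactly 3 of a word character (captured); then one or more of a non-word character; then the literal '086' repeated 2 times, then the literal '6gw'; then one or more of a character in [l-o] (captured); then one or more of a non-digit (captured as 'head').
Matches: at [21:44] match 'o2CWW!@0860866gwomcnbp.', groups = ('o2CWW', 'om', 'cnbp.').
Multiple groups make `findall` return tuples — one 3-tuple for the one match.

[('o2CWW', 'om', 'cnbp.')]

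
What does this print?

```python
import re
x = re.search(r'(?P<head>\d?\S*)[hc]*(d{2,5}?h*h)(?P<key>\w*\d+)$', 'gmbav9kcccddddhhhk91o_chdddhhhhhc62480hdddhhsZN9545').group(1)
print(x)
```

This matches optionally a digit, then zero or more of a non-whitespace character (captured as 'head'); then zero or more of one of [hc]; then 2 to 5 of a literal 'd' (lazy), then zero or more of the literal 'h', then a literal 'h' (captured); then zero or more of a word character, then one or more of a digit (captured as 'key'); then anchored at the end.
`re.search` tries every starting position until one works.
The match spans [0:51] → 'gmbav9kcccddddhhhk91o_chdddhhhhhc62480hdddhhsZN9545'.
Captured: group 1 = 'gmbav9kcccddddhhhk91o_chdddhhhhhc62480hd', group 2 = 'ddhh', group 3 = 'sZN9545'.

gmbav9kcccddddhhhk91o_chdddhhhhhc62480hd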